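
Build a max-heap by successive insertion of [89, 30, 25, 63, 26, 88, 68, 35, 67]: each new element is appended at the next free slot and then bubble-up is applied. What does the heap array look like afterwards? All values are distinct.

Insert 89:
  append 89 at index 0 → [89] (no swap needed)
Insert 30:
  append 30 at index 1 → [89, 30] (no swap needed)
Insert 25:
  append 25 at index 2 → [89, 30, 25] (no swap needed)
Insert 63:
  append 63 at index 3 → [89, 30, 25, 63]
  63 > parent 30 at index 1, swap → [89, 63, 25, 30]
Insert 26:
  append 26 at index 4 → [89, 63, 25, 30, 26] (no swap needed)
Insert 88:
  append 88 at index 5 → [89, 63, 25, 30, 26, 88]
  88 > parent 25 at index 2, swap → [89, 63, 88, 30, 26, 25]
Insert 68:
  append 68 at index 6 → [89, 63, 88, 30, 26, 25, 68] (no swap needed)
Insert 35:
  append 35 at index 7 → [89, 63, 88, 30, 26, 25, 68, 35]
  35 > parent 30 at index 3, swap → [89, 63, 88, 35, 26, 25, 68, 30]
Insert 67:
  append 67 at index 8 → [89, 63, 88, 35, 26, 25, 68, 30, 67]
  67 > parent 35 at index 3, swap → [89, 63, 88, 67, 26, 25, 68, 30, 35]
  67 > parent 63 at index 1, swap → [89, 67, 88, 63, 26, 25, 68, 30, 35]

[89, 67, 88, 63, 26, 25, 68, 30, 35]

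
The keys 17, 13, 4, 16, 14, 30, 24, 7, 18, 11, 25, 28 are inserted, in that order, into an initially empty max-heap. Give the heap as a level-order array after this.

Insert 17:
  append 17 at index 0 → [17] (no swap needed)
Insert 13:
  append 13 at index 1 → [17, 13] (no swap needed)
Insert 4:
  append 4 at index 2 → [17, 13, 4] (no swap needed)
Insert 16:
  append 16 at index 3 → [17, 13, 4, 16]
  16 > parent 13 at index 1, swap → [17, 16, 4, 13]
Insert 14:
  append 14 at index 4 → [17, 16, 4, 13, 14] (no swap needed)
Insert 30:
  append 30 at index 5 → [17, 16, 4, 13, 14, 30]
  30 > parent 4 at index 2, swap → [17, 16, 30, 13, 14, 4]
  30 > parent 17 at index 0, swap → [30, 16, 17, 13, 14, 4]
Insert 24:
  append 24 at index 6 → [30, 16, 17, 13, 14, 4, 24]
  24 > parent 17 at index 2, swap → [30, 16, 24, 13, 14, 4, 17]
Insert 7:
  append 7 at index 7 → [30, 16, 24, 13, 14, 4, 17, 7] (no swap needed)
Insert 18:
  append 18 at index 8 → [30, 16, 24, 13, 14, 4, 17, 7, 18]
  18 > parent 13 at index 3, swap → [30, 16, 24, 18, 14, 4, 17, 7, 13]
  18 > parent 16 at index 1, swap → [30, 18, 24, 16, 14, 4, 17, 7, 13]
Insert 11:
  append 11 at index 9 → [30, 18, 24, 16, 14, 4, 17, 7, 13, 11] (no swap needed)
Insert 25:
  append 25 at index 10 → [30, 18, 24, 16, 14, 4, 17, 7, 13, 11, 25]
  25 > parent 14 at index 4, swap → [30, 18, 24, 16, 25, 4, 17, 7, 13, 11, 14]
  25 > parent 18 at index 1, swap → [30, 25, 24, 16, 18, 4, 17, 7, 13, 11, 14]
Insert 28:
  append 28 at index 11 → [30, 25, 24, 16, 18, 4, 17, 7, 13, 11, 14, 28]
  28 > parent 4 at index 5, swap → [30, 25, 24, 16, 18, 28, 17, 7, 13, 11, 14, 4]
  28 > parent 24 at index 2, swap → [30, 25, 28, 16, 18, 24, 17, 7, 13, 11, 14, 4]

[30, 25, 28, 16, 18, 24, 17, 7, 13, 11, 14, 4]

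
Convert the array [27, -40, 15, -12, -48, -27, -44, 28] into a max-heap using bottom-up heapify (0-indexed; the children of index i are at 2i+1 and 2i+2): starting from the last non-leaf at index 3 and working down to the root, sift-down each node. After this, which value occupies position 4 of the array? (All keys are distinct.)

sift down from index 3:
  -12 vs only child 28 at index 7, swap → [27, -40, 15, 28, -48, -27, -44, -12]
sift down from index 2: already satisfies heap property
sift down from index 1:
  -40 vs larger child 28 at index 3, swap → [27, 28, 15, -40, -48, -27, -44, -12]
  -40 vs only child -12 at index 7, swap → [27, 28, 15, -12, -48, -27, -44, -40]
sift down from index 0:
  27 vs larger child 28 at index 1, swap → [28, 27, 15, -12, -48, -27, -44, -40]
resulting array: [28, 27, 15, -12, -48, -27, -44, -40]

-48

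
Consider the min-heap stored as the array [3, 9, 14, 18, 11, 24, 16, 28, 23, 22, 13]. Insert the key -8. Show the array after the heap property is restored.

[-8, 9, 3, 18, 11, 14, 16, 28, 23, 22, 13, 24]

append -8 at index 11 → [3, 9, 14, 18, 11, 24, 16, 28, 23, 22, 13, -8]
-8 < parent 24 at index 5, swap → [3, 9, 14, 18, 11, -8, 16, 28, 23, 22, 13, 24]
-8 < parent 14 at index 2, swap → [3, 9, -8, 18, 11, 14, 16, 28, 23, 22, 13, 24]
-8 < parent 3 at index 0, swap → [-8, 9, 3, 18, 11, 14, 16, 28, 23, 22, 13, 24]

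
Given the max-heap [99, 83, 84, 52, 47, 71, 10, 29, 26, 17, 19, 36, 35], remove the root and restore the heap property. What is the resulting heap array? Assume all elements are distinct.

[84, 83, 71, 52, 47, 36, 10, 29, 26, 17, 19, 35]

remove root 99; move last element 35 to root → [35, 83, 84, 52, 47, 71, 10, 29, 26, 17, 19, 36]
35 vs larger child 84 at index 2, swap → [84, 83, 35, 52, 47, 71, 10, 29, 26, 17, 19, 36]
35 vs larger child 71 at index 5, swap → [84, 83, 71, 52, 47, 35, 10, 29, 26, 17, 19, 36]
35 vs only child 36 at index 11, swap → [84, 83, 71, 52, 47, 36, 10, 29, 26, 17, 19, 35]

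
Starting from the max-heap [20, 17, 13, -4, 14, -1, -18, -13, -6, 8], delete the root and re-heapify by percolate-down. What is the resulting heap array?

[17, 14, 13, -4, 8, -1, -18, -13, -6]

remove root 20; move last element 8 to root → [8, 17, 13, -4, 14, -1, -18, -13, -6]
8 vs larger child 17 at index 1, swap → [17, 8, 13, -4, 14, -1, -18, -13, -6]
8 vs larger child 14 at index 4, swap → [17, 14, 13, -4, 8, -1, -18, -13, -6]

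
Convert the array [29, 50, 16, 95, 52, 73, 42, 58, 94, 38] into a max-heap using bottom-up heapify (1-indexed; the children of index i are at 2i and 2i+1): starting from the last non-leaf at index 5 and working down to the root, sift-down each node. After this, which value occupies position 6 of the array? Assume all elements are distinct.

16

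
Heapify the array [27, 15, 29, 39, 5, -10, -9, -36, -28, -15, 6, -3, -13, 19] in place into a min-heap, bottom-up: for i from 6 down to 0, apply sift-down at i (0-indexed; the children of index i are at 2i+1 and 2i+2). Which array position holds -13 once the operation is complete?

2

sift down from index 6: already satisfies heap property
sift down from index 5:
  -10 vs smaller child -13 at index 12, swap → [27, 15, 29, 39, 5, -13, -9, -36, -28, -15, 6, -3, -10, 19]
sift down from index 4:
  5 vs smaller child -15 at index 9, swap → [27, 15, 29, 39, -15, -13, -9, -36, -28, 5, 6, -3, -10, 19]
sift down from index 3:
  39 vs smaller child -36 at index 7, swap → [27, 15, 29, -36, -15, -13, -9, 39, -28, 5, 6, -3, -10, 19]
sift down from index 2:
  29 vs smaller child -13 at index 5, swap → [27, 15, -13, -36, -15, 29, -9, 39, -28, 5, 6, -3, -10, 19]
  29 vs smaller child -10 at index 12, swap → [27, 15, -13, -36, -15, -10, -9, 39, -28, 5, 6, -3, 29, 19]
sift down from index 1:
  15 vs smaller child -36 at index 3, swap → [27, -36, -13, 15, -15, -10, -9, 39, -28, 5, 6, -3, 29, 19]
  15 vs smaller child -28 at index 8, swap → [27, -36, -13, -28, -15, -10, -9, 39, 15, 5, 6, -3, 29, 19]
sift down from index 0:
  27 vs smaller child -36 at index 1, swap → [-36, 27, -13, -28, -15, -10, -9, 39, 15, 5, 6, -3, 29, 19]
  27 vs smaller child -28 at index 3, swap → [-36, -28, -13, 27, -15, -10, -9, 39, 15, 5, 6, -3, 29, 19]
  27 vs smaller child 15 at index 8, swap → [-36, -28, -13, 15, -15, -10, -9, 39, 27, 5, 6, -3, 29, 19]
resulting array: [-36, -28, -13, 15, -15, -10, -9, 39, 27, 5, 6, -3, 29, 19]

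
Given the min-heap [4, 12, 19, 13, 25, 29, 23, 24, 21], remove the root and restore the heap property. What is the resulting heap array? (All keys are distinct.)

[12, 13, 19, 21, 25, 29, 23, 24]

remove root 4; move last element 21 to root → [21, 12, 19, 13, 25, 29, 23, 24]
21 vs smaller child 12 at index 1, swap → [12, 21, 19, 13, 25, 29, 23, 24]
21 vs smaller child 13 at index 3, swap → [12, 13, 19, 21, 25, 29, 23, 24]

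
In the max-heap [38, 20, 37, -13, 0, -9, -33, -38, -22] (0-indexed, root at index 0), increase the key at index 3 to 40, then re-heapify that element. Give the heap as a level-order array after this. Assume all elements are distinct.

set index 3 from -13 to 40 → [38, 20, 37, 40, 0, -9, -33, -38, -22]
40 > parent 20 at index 1, swap → [38, 40, 37, 20, 0, -9, -33, -38, -22]
40 > parent 38 at index 0, swap → [40, 38, 37, 20, 0, -9, -33, -38, -22]

[40, 38, 37, 20, 0, -9, -33, -38, -22]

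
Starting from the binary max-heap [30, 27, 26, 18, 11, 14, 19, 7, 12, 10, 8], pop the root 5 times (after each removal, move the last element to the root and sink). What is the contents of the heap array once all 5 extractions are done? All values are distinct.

[14, 12, 10, 7, 11, 8]

extract-max #1 returns 30:
  remove root 30; move last element 8 to root → [8, 27, 26, 18, 11, 14, 19, 7, 12, 10]
  8 vs larger child 27 at index 1, swap → [27, 8, 26, 18, 11, 14, 19, 7, 12, 10]
  8 vs larger child 18 at index 3, swap → [27, 18, 26, 8, 11, 14, 19, 7, 12, 10]
  8 vs larger child 12 at index 8, swap → [27, 18, 26, 12, 11, 14, 19, 7, 8, 10]
extract-max #2 returns 27:
  remove root 27; move last element 10 to root → [10, 18, 26, 12, 11, 14, 19, 7, 8]
  10 vs larger child 26 at index 2, swap → [26, 18, 10, 12, 11, 14, 19, 7, 8]
  10 vs larger child 19 at index 6, swap → [26, 18, 19, 12, 11, 14, 10, 7, 8]
extract-max #3 returns 26:
  remove root 26; move last element 8 to root → [8, 18, 19, 12, 11, 14, 10, 7]
  8 vs larger child 19 at index 2, swap → [19, 18, 8, 12, 11, 14, 10, 7]
  8 vs larger child 14 at index 5, swap → [19, 18, 14, 12, 11, 8, 10, 7]
extract-max #4 returns 19:
  remove root 19; move last element 7 to root → [7, 18, 14, 12, 11, 8, 10]
  7 vs larger child 18 at index 1, swap → [18, 7, 14, 12, 11, 8, 10]
  7 vs larger child 12 at index 3, swap → [18, 12, 14, 7, 11, 8, 10]
extract-max #5 returns 18:
  remove root 18; move last element 10 to root → [10, 12, 14, 7, 11, 8]
  10 vs larger child 14 at index 2, swap → [14, 12, 10, 7, 11, 8]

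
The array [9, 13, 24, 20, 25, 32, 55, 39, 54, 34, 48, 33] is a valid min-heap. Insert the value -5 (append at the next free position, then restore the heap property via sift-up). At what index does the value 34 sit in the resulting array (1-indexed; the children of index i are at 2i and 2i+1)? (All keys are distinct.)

10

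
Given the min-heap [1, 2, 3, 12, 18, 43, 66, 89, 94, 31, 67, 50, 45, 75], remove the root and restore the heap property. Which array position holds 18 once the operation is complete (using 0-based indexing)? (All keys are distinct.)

remove root 1; move last element 75 to root → [75, 2, 3, 12, 18, 43, 66, 89, 94, 31, 67, 50, 45]
75 vs smaller child 2 at index 1, swap → [2, 75, 3, 12, 18, 43, 66, 89, 94, 31, 67, 50, 45]
75 vs smaller child 12 at index 3, swap → [2, 12, 3, 75, 18, 43, 66, 89, 94, 31, 67, 50, 45]
resulting array: [2, 12, 3, 75, 18, 43, 66, 89, 94, 31, 67, 50, 45]

4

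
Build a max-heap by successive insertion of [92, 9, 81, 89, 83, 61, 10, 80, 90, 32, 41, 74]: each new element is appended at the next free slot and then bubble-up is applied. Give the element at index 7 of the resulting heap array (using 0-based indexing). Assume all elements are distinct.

9

Insert 92:
  append 92 at index 0 → [92] (no swap needed)
Insert 9:
  append 9 at index 1 → [92, 9] (no swap needed)
Insert 81:
  append 81 at index 2 → [92, 9, 81] (no swap needed)
Insert 89:
  append 89 at index 3 → [92, 9, 81, 89]
  89 > parent 9 at index 1, swap → [92, 89, 81, 9]
Insert 83:
  append 83 at index 4 → [92, 89, 81, 9, 83] (no swap needed)
Insert 61:
  append 61 at index 5 → [92, 89, 81, 9, 83, 61] (no swap needed)
Insert 10:
  append 10 at index 6 → [92, 89, 81, 9, 83, 61, 10] (no swap needed)
Insert 80:
  append 80 at index 7 → [92, 89, 81, 9, 83, 61, 10, 80]
  80 > parent 9 at index 3, swap → [92, 89, 81, 80, 83, 61, 10, 9]
Insert 90:
  append 90 at index 8 → [92, 89, 81, 80, 83, 61, 10, 9, 90]
  90 > parent 80 at index 3, swap → [92, 89, 81, 90, 83, 61, 10, 9, 80]
  90 > parent 89 at index 1, swap → [92, 90, 81, 89, 83, 61, 10, 9, 80]
Insert 32:
  append 32 at index 9 → [92, 90, 81, 89, 83, 61, 10, 9, 80, 32] (no swap needed)
Insert 41:
  append 41 at index 10 → [92, 90, 81, 89, 83, 61, 10, 9, 80, 32, 41] (no swap needed)
Insert 74:
  append 74 at index 11 → [92, 90, 81, 89, 83, 61, 10, 9, 80, 32, 41, 74]
  74 > parent 61 at index 5, swap → [92, 90, 81, 89, 83, 74, 10, 9, 80, 32, 41, 61]
resulting array: [92, 90, 81, 89, 83, 74, 10, 9, 80, 32, 41, 61]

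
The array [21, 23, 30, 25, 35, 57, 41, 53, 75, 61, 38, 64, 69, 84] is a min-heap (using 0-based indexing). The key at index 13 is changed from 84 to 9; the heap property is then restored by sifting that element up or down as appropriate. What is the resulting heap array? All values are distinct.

[9, 23, 21, 25, 35, 57, 30, 53, 75, 61, 38, 64, 69, 41]

set index 13 from 84 to 9 → [21, 23, 30, 25, 35, 57, 41, 53, 75, 61, 38, 64, 69, 9]
9 < parent 41 at index 6, swap → [21, 23, 30, 25, 35, 57, 9, 53, 75, 61, 38, 64, 69, 41]
9 < parent 30 at index 2, swap → [21, 23, 9, 25, 35, 57, 30, 53, 75, 61, 38, 64, 69, 41]
9 < parent 21 at index 0, swap → [9, 23, 21, 25, 35, 57, 30, 53, 75, 61, 38, 64, 69, 41]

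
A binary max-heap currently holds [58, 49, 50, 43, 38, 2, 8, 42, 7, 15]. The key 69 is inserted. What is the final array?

append 69 at index 10 → [58, 49, 50, 43, 38, 2, 8, 42, 7, 15, 69]
69 > parent 38 at index 4, swap → [58, 49, 50, 43, 69, 2, 8, 42, 7, 15, 38]
69 > parent 49 at index 1, swap → [58, 69, 50, 43, 49, 2, 8, 42, 7, 15, 38]
69 > parent 58 at index 0, swap → [69, 58, 50, 43, 49, 2, 8, 42, 7, 15, 38]

[69, 58, 50, 43, 49, 2, 8, 42, 7, 15, 38]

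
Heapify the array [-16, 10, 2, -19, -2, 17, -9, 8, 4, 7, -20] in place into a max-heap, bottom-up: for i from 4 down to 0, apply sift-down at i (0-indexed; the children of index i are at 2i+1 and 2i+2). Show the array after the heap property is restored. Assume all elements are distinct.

[17, 10, 2, 8, 7, -16, -9, -19, 4, -2, -20]

sift down from index 4:
  -2 vs larger child 7 at index 9, swap → [-16, 10, 2, -19, 7, 17, -9, 8, 4, -2, -20]
sift down from index 3:
  -19 vs larger child 8 at index 7, swap → [-16, 10, 2, 8, 7, 17, -9, -19, 4, -2, -20]
sift down from index 2:
  2 vs larger child 17 at index 5, swap → [-16, 10, 17, 8, 7, 2, -9, -19, 4, -2, -20]
sift down from index 1: already satisfies heap property
sift down from index 0:
  -16 vs larger child 17 at index 2, swap → [17, 10, -16, 8, 7, 2, -9, -19, 4, -2, -20]
  -16 vs larger child 2 at index 5, swap → [17, 10, 2, 8, 7, -16, -9, -19, 4, -2, -20]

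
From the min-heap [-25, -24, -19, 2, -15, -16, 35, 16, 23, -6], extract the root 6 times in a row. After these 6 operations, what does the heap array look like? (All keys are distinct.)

[2, 23, 16, 35]

extract-min #1 returns -25:
  remove root -25; move last element -6 to root → [-6, -24, -19, 2, -15, -16, 35, 16, 23]
  -6 vs smaller child -24 at index 1, swap → [-24, -6, -19, 2, -15, -16, 35, 16, 23]
  -6 vs smaller child -15 at index 4, swap → [-24, -15, -19, 2, -6, -16, 35, 16, 23]
extract-min #2 returns -24:
  remove root -24; move last element 23 to root → [23, -15, -19, 2, -6, -16, 35, 16]
  23 vs smaller child -19 at index 2, swap → [-19, -15, 23, 2, -6, -16, 35, 16]
  23 vs smaller child -16 at index 5, swap → [-19, -15, -16, 2, -6, 23, 35, 16]
extract-min #3 returns -19:
  remove root -19; move last element 16 to root → [16, -15, -16, 2, -6, 23, 35]
  16 vs smaller child -16 at index 2, swap → [-16, -15, 16, 2, -6, 23, 35]
extract-min #4 returns -16:
  remove root -16; move last element 35 to root → [35, -15, 16, 2, -6, 23]
  35 vs smaller child -15 at index 1, swap → [-15, 35, 16, 2, -6, 23]
  35 vs smaller child -6 at index 4, swap → [-15, -6, 16, 2, 35, 23]
extract-min #5 returns -15:
  remove root -15; move last element 23 to root → [23, -6, 16, 2, 35]
  23 vs smaller child -6 at index 1, swap → [-6, 23, 16, 2, 35]
  23 vs smaller child 2 at index 3, swap → [-6, 2, 16, 23, 35]
extract-min #6 returns -6:
  remove root -6; move last element 35 to root → [35, 2, 16, 23]
  35 vs smaller child 2 at index 1, swap → [2, 35, 16, 23]
  35 vs only child 23 at index 3, swap → [2, 23, 16, 35]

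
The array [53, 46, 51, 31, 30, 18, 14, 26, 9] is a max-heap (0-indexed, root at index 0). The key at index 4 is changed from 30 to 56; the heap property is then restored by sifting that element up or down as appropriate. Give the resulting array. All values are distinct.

[56, 53, 51, 31, 46, 18, 14, 26, 9]

set index 4 from 30 to 56 → [53, 46, 51, 31, 56, 18, 14, 26, 9]
56 > parent 46 at index 1, swap → [53, 56, 51, 31, 46, 18, 14, 26, 9]
56 > parent 53 at index 0, swap → [56, 53, 51, 31, 46, 18, 14, 26, 9]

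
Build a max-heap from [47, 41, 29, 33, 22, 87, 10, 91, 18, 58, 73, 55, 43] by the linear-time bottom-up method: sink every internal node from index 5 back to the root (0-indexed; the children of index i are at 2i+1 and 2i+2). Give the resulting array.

[91, 73, 87, 41, 58, 55, 10, 33, 18, 47, 22, 29, 43]

sift down from index 5: already satisfies heap property
sift down from index 4:
  22 vs larger child 73 at index 10, swap → [47, 41, 29, 33, 73, 87, 10, 91, 18, 58, 22, 55, 43]
sift down from index 3:
  33 vs larger child 91 at index 7, swap → [47, 41, 29, 91, 73, 87, 10, 33, 18, 58, 22, 55, 43]
sift down from index 2:
  29 vs larger child 87 at index 5, swap → [47, 41, 87, 91, 73, 29, 10, 33, 18, 58, 22, 55, 43]
  29 vs larger child 55 at index 11, swap → [47, 41, 87, 91, 73, 55, 10, 33, 18, 58, 22, 29, 43]
sift down from index 1:
  41 vs larger child 91 at index 3, swap → [47, 91, 87, 41, 73, 55, 10, 33, 18, 58, 22, 29, 43]
sift down from index 0:
  47 vs larger child 91 at index 1, swap → [91, 47, 87, 41, 73, 55, 10, 33, 18, 58, 22, 29, 43]
  47 vs larger child 73 at index 4, swap → [91, 73, 87, 41, 47, 55, 10, 33, 18, 58, 22, 29, 43]
  47 vs larger child 58 at index 9, swap → [91, 73, 87, 41, 58, 55, 10, 33, 18, 47, 22, 29, 43]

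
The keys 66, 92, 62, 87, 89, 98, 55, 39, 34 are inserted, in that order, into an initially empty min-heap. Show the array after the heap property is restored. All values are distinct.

[34, 39, 62, 55, 89, 98, 66, 92, 87]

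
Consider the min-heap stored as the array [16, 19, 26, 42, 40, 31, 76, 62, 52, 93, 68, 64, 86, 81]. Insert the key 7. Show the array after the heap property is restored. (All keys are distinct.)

append 7 at index 14 → [16, 19, 26, 42, 40, 31, 76, 62, 52, 93, 68, 64, 86, 81, 7]
7 < parent 76 at index 6, swap → [16, 19, 26, 42, 40, 31, 7, 62, 52, 93, 68, 64, 86, 81, 76]
7 < parent 26 at index 2, swap → [16, 19, 7, 42, 40, 31, 26, 62, 52, 93, 68, 64, 86, 81, 76]
7 < parent 16 at index 0, swap → [7, 19, 16, 42, 40, 31, 26, 62, 52, 93, 68, 64, 86, 81, 76]

[7, 19, 16, 42, 40, 31, 26, 62, 52, 93, 68, 64, 86, 81, 76]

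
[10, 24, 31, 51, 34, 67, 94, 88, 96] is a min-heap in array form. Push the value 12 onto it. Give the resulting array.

append 12 at index 9 → [10, 24, 31, 51, 34, 67, 94, 88, 96, 12]
12 < parent 34 at index 4, swap → [10, 24, 31, 51, 12, 67, 94, 88, 96, 34]
12 < parent 24 at index 1, swap → [10, 12, 31, 51, 24, 67, 94, 88, 96, 34]

[10, 12, 31, 51, 24, 67, 94, 88, 96, 34]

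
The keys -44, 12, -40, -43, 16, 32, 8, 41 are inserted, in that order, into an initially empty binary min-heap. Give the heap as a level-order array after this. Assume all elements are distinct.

Insert -44:
  append -44 at index 0 → [-44] (no swap needed)
Insert 12:
  append 12 at index 1 → [-44, 12] (no swap needed)
Insert -40:
  append -40 at index 2 → [-44, 12, -40] (no swap needed)
Insert -43:
  append -43 at index 3 → [-44, 12, -40, -43]
  -43 < parent 12 at index 1, swap → [-44, -43, -40, 12]
Insert 16:
  append 16 at index 4 → [-44, -43, -40, 12, 16] (no swap needed)
Insert 32:
  append 32 at index 5 → [-44, -43, -40, 12, 16, 32] (no swap needed)
Insert 8:
  append 8 at index 6 → [-44, -43, -40, 12, 16, 32, 8] (no swap needed)
Insert 41:
  append 41 at index 7 → [-44, -43, -40, 12, 16, 32, 8, 41] (no swap needed)

[-44, -43, -40, 12, 16, 32, 8, 41]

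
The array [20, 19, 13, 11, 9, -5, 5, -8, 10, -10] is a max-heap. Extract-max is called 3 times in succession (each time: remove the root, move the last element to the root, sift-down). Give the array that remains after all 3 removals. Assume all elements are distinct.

extract-max #1 returns 20:
  remove root 20; move last element -10 to root → [-10, 19, 13, 11, 9, -5, 5, -8, 10]
  -10 vs larger child 19 at index 1, swap → [19, -10, 13, 11, 9, -5, 5, -8, 10]
  -10 vs larger child 11 at index 3, swap → [19, 11, 13, -10, 9, -5, 5, -8, 10]
  -10 vs larger child 10 at index 8, swap → [19, 11, 13, 10, 9, -5, 5, -8, -10]
extract-max #2 returns 19:
  remove root 19; move last element -10 to root → [-10, 11, 13, 10, 9, -5, 5, -8]
  -10 vs larger child 13 at index 2, swap → [13, 11, -10, 10, 9, -5, 5, -8]
  -10 vs larger child 5 at index 6, swap → [13, 11, 5, 10, 9, -5, -10, -8]
extract-max #3 returns 13:
  remove root 13; move last element -8 to root → [-8, 11, 5, 10, 9, -5, -10]
  -8 vs larger child 11 at index 1, swap → [11, -8, 5, 10, 9, -5, -10]
  -8 vs larger child 10 at index 3, swap → [11, 10, 5, -8, 9, -5, -10]

[11, 10, 5, -8, 9, -5, -10]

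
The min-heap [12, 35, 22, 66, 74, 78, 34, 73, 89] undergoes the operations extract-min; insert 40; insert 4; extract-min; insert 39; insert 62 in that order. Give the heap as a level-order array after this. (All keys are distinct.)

[22, 35, 34, 40, 39, 78, 89, 73, 66, 74, 62]

extract-min → returns 12:
  remove root 12; move last element 89 to root → [89, 35, 22, 66, 74, 78, 34, 73]
  89 vs smaller child 22 at index 2, swap → [22, 35, 89, 66, 74, 78, 34, 73]
  89 vs smaller child 34 at index 6, swap → [22, 35, 34, 66, 74, 78, 89, 73]
insert 40:
  append 40 at index 8 → [22, 35, 34, 66, 74, 78, 89, 73, 40]
  40 < parent 66 at index 3, swap → [22, 35, 34, 40, 74, 78, 89, 73, 66]
insert 4:
  append 4 at index 9 → [22, 35, 34, 40, 74, 78, 89, 73, 66, 4]
  4 < parent 74 at index 4, swap → [22, 35, 34, 40, 4, 78, 89, 73, 66, 74]
  4 < parent 35 at index 1, swap → [22, 4, 34, 40, 35, 78, 89, 73, 66, 74]
  4 < parent 22 at index 0, swap → [4, 22, 34, 40, 35, 78, 89, 73, 66, 74]
extract-min → returns 4:
  remove root 4; move last element 74 to root → [74, 22, 34, 40, 35, 78, 89, 73, 66]
  74 vs smaller child 22 at index 1, swap → [22, 74, 34, 40, 35, 78, 89, 73, 66]
  74 vs smaller child 35 at index 4, swap → [22, 35, 34, 40, 74, 78, 89, 73, 66]
insert 39:
  append 39 at index 9 → [22, 35, 34, 40, 74, 78, 89, 73, 66, 39]
  39 < parent 74 at index 4, swap → [22, 35, 34, 40, 39, 78, 89, 73, 66, 74]
insert 62:
  append 62 at index 10 → [22, 35, 34, 40, 39, 78, 89, 73, 66, 74, 62] (no swap needed)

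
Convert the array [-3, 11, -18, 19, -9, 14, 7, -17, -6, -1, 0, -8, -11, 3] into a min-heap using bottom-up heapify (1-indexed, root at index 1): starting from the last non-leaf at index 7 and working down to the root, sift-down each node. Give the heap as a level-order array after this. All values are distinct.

[-18, -17, -11, -6, -9, -8, 3, 19, 11, -1, 0, -3, 14, 7]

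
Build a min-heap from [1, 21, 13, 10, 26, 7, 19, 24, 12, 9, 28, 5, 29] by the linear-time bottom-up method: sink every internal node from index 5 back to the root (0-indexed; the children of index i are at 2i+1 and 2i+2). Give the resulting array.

[1, 9, 5, 10, 21, 7, 19, 24, 12, 26, 28, 13, 29]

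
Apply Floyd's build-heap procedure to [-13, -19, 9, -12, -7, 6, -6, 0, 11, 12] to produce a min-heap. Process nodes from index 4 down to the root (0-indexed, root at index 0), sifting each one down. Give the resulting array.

[-19, -13, -6, -12, -7, 6, 9, 0, 11, 12]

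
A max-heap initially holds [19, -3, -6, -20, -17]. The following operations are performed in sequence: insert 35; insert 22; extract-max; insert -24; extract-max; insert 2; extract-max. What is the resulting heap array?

[2, -3, -6, -20, -17, -24]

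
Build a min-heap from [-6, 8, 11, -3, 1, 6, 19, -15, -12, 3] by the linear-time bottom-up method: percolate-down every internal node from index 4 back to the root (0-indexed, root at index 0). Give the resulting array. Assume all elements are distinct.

[-15, -12, 6, -6, 1, 11, 19, -3, 8, 3]

sift down from index 4: already satisfies heap property
sift down from index 3:
  -3 vs smaller child -15 at index 7, swap → [-6, 8, 11, -15, 1, 6, 19, -3, -12, 3]
sift down from index 2:
  11 vs smaller child 6 at index 5, swap → [-6, 8, 6, -15, 1, 11, 19, -3, -12, 3]
sift down from index 1:
  8 vs smaller child -15 at index 3, swap → [-6, -15, 6, 8, 1, 11, 19, -3, -12, 3]
  8 vs smaller child -12 at index 8, swap → [-6, -15, 6, -12, 1, 11, 19, -3, 8, 3]
sift down from index 0:
  -6 vs smaller child -15 at index 1, swap → [-15, -6, 6, -12, 1, 11, 19, -3, 8, 3]
  -6 vs smaller child -12 at index 3, swap → [-15, -12, 6, -6, 1, 11, 19, -3, 8, 3]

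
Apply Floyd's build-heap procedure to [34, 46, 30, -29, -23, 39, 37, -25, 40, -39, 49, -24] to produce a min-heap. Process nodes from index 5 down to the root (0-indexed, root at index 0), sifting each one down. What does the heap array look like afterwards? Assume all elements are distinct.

[-39, -29, -24, -25, -23, 30, 37, 34, 40, 46, 49, 39]

sift down from index 5:
  39 vs only child -24 at index 11, swap → [34, 46, 30, -29, -23, -24, 37, -25, 40, -39, 49, 39]
sift down from index 4:
  -23 vs smaller child -39 at index 9, swap → [34, 46, 30, -29, -39, -24, 37, -25, 40, -23, 49, 39]
sift down from index 3: already satisfies heap property
sift down from index 2:
  30 vs smaller child -24 at index 5, swap → [34, 46, -24, -29, -39, 30, 37, -25, 40, -23, 49, 39]
sift down from index 1:
  46 vs smaller child -39 at index 4, swap → [34, -39, -24, -29, 46, 30, 37, -25, 40, -23, 49, 39]
  46 vs smaller child -23 at index 9, swap → [34, -39, -24, -29, -23, 30, 37, -25, 40, 46, 49, 39]
sift down from index 0:
  34 vs smaller child -39 at index 1, swap → [-39, 34, -24, -29, -23, 30, 37, -25, 40, 46, 49, 39]
  34 vs smaller child -29 at index 3, swap → [-39, -29, -24, 34, -23, 30, 37, -25, 40, 46, 49, 39]
  34 vs smaller child -25 at index 7, swap → [-39, -29, -24, -25, -23, 30, 37, 34, 40, 46, 49, 39]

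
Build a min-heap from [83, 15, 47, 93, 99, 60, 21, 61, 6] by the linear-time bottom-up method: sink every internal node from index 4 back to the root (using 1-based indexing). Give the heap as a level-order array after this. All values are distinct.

[6, 15, 21, 61, 99, 60, 47, 83, 93]

sift down from index 4:
  93 vs smaller child 6 at index 9, swap → [83, 15, 47, 6, 99, 60, 21, 61, 93]
sift down from index 3:
  47 vs smaller child 21 at index 7, swap → [83, 15, 21, 6, 99, 60, 47, 61, 93]
sift down from index 2:
  15 vs smaller child 6 at index 4, swap → [83, 6, 21, 15, 99, 60, 47, 61, 93]
sift down from index 1:
  83 vs smaller child 6 at index 2, swap → [6, 83, 21, 15, 99, 60, 47, 61, 93]
  83 vs smaller child 15 at index 4, swap → [6, 15, 21, 83, 99, 60, 47, 61, 93]
  83 vs smaller child 61 at index 8, swap → [6, 15, 21, 61, 99, 60, 47, 83, 93]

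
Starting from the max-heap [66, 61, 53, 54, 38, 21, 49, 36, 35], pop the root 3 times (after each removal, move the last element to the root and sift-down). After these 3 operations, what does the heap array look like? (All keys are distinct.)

extract-max #1 returns 66:
  remove root 66; move last element 35 to root → [35, 61, 53, 54, 38, 21, 49, 36]
  35 vs larger child 61 at index 1, swap → [61, 35, 53, 54, 38, 21, 49, 36]
  35 vs larger child 54 at index 3, swap → [61, 54, 53, 35, 38, 21, 49, 36]
  35 vs only child 36 at index 7, swap → [61, 54, 53, 36, 38, 21, 49, 35]
extract-max #2 returns 61:
  remove root 61; move last element 35 to root → [35, 54, 53, 36, 38, 21, 49]
  35 vs larger child 54 at index 1, swap → [54, 35, 53, 36, 38, 21, 49]
  35 vs larger child 38 at index 4, swap → [54, 38, 53, 36, 35, 21, 49]
extract-max #3 returns 54:
  remove root 54; move last element 49 to root → [49, 38, 53, 36, 35, 21]
  49 vs larger child 53 at index 2, swap → [53, 38, 49, 36, 35, 21]

[53, 38, 49, 36, 35, 21]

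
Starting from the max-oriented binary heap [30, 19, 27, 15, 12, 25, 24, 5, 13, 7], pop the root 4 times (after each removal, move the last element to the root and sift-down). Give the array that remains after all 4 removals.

[19, 15, 13, 5, 12, 7]

extract-max #1 returns 30:
  remove root 30; move last element 7 to root → [7, 19, 27, 15, 12, 25, 24, 5, 13]
  7 vs larger child 27 at index 2, swap → [27, 19, 7, 15, 12, 25, 24, 5, 13]
  7 vs larger child 25 at index 5, swap → [27, 19, 25, 15, 12, 7, 24, 5, 13]
extract-max #2 returns 27:
  remove root 27; move last element 13 to root → [13, 19, 25, 15, 12, 7, 24, 5]
  13 vs larger child 25 at index 2, swap → [25, 19, 13, 15, 12, 7, 24, 5]
  13 vs larger child 24 at index 6, swap → [25, 19, 24, 15, 12, 7, 13, 5]
extract-max #3 returns 25:
  remove root 25; move last element 5 to root → [5, 19, 24, 15, 12, 7, 13]
  5 vs larger child 24 at index 2, swap → [24, 19, 5, 15, 12, 7, 13]
  5 vs larger child 13 at index 6, swap → [24, 19, 13, 15, 12, 7, 5]
extract-max #4 returns 24:
  remove root 24; move last element 5 to root → [5, 19, 13, 15, 12, 7]
  5 vs larger child 19 at index 1, swap → [19, 5, 13, 15, 12, 7]
  5 vs larger child 15 at index 3, swap → [19, 15, 13, 5, 12, 7]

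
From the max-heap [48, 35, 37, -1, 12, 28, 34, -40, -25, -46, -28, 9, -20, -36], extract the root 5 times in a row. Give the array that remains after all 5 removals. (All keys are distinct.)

extract-max #1 returns 48:
  remove root 48; move last element -36 to root → [-36, 35, 37, -1, 12, 28, 34, -40, -25, -46, -28, 9, -20]
  -36 vs larger child 37 at index 2, swap → [37, 35, -36, -1, 12, 28, 34, -40, -25, -46, -28, 9, -20]
  -36 vs larger child 34 at index 6, swap → [37, 35, 34, -1, 12, 28, -36, -40, -25, -46, -28, 9, -20]
extract-max #2 returns 37:
  remove root 37; move last element -20 to root → [-20, 35, 34, -1, 12, 28, -36, -40, -25, -46, -28, 9]
  -20 vs larger child 35 at index 1, swap → [35, -20, 34, -1, 12, 28, -36, -40, -25, -46, -28, 9]
  -20 vs larger child 12 at index 4, swap → [35, 12, 34, -1, -20, 28, -36, -40, -25, -46, -28, 9]
extract-max #3 returns 35:
  remove root 35; move last element 9 to root → [9, 12, 34, -1, -20, 28, -36, -40, -25, -46, -28]
  9 vs larger child 34 at index 2, swap → [34, 12, 9, -1, -20, 28, -36, -40, -25, -46, -28]
  9 vs larger child 28 at index 5, swap → [34, 12, 28, -1, -20, 9, -36, -40, -25, -46, -28]
extract-max #4 returns 34:
  remove root 34; move last element -28 to root → [-28, 12, 28, -1, -20, 9, -36, -40, -25, -46]
  -28 vs larger child 28 at index 2, swap → [28, 12, -28, -1, -20, 9, -36, -40, -25, -46]
  -28 vs larger child 9 at index 5, swap → [28, 12, 9, -1, -20, -28, -36, -40, -25, -46]
extract-max #5 returns 28:
  remove root 28; move last element -46 to root → [-46, 12, 9, -1, -20, -28, -36, -40, -25]
  -46 vs larger child 12 at index 1, swap → [12, -46, 9, -1, -20, -28, -36, -40, -25]
  -46 vs larger child -1 at index 3, swap → [12, -1, 9, -46, -20, -28, -36, -40, -25]
  -46 vs larger child -25 at index 8, swap → [12, -1, 9, -25, -20, -28, -36, -40, -46]

[12, -1, 9, -25, -20, -28, -36, -40, -46]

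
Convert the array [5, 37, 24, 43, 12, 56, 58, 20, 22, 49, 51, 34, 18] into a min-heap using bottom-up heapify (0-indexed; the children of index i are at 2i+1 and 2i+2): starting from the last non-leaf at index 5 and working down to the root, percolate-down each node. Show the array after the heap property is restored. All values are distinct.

[5, 12, 18, 20, 37, 24, 58, 43, 22, 49, 51, 34, 56]

sift down from index 5:
  56 vs smaller child 18 at index 12, swap → [5, 37, 24, 43, 12, 18, 58, 20, 22, 49, 51, 34, 56]
sift down from index 4: already satisfies heap property
sift down from index 3:
  43 vs smaller child 20 at index 7, swap → [5, 37, 24, 20, 12, 18, 58, 43, 22, 49, 51, 34, 56]
sift down from index 2:
  24 vs smaller child 18 at index 5, swap → [5, 37, 18, 20, 12, 24, 58, 43, 22, 49, 51, 34, 56]
sift down from index 1:
  37 vs smaller child 12 at index 4, swap → [5, 12, 18, 20, 37, 24, 58, 43, 22, 49, 51, 34, 56]
sift down from index 0: already satisfies heap property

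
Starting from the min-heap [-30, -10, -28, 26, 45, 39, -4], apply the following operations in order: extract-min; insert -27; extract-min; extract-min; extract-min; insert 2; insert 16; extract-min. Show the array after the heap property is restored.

[2, 26, 16, 39, 45]

extract-min → returns -30:
  remove root -30; move last element -4 to root → [-4, -10, -28, 26, 45, 39]
  -4 vs smaller child -28 at index 2, swap → [-28, -10, -4, 26, 45, 39]
insert -27:
  append -27 at index 6 → [-28, -10, -4, 26, 45, 39, -27]
  -27 < parent -4 at index 2, swap → [-28, -10, -27, 26, 45, 39, -4]
extract-min → returns -28:
  remove root -28; move last element -4 to root → [-4, -10, -27, 26, 45, 39]
  -4 vs smaller child -27 at index 2, swap → [-27, -10, -4, 26, 45, 39]
extract-min → returns -27:
  remove root -27; move last element 39 to root → [39, -10, -4, 26, 45]
  39 vs smaller child -10 at index 1, swap → [-10, 39, -4, 26, 45]
  39 vs smaller child 26 at index 3, swap → [-10, 26, -4, 39, 45]
extract-min → returns -10:
  remove root -10; move last element 45 to root → [45, 26, -4, 39]
  45 vs smaller child -4 at index 2, swap → [-4, 26, 45, 39]
insert 2:
  append 2 at index 4 → [-4, 26, 45, 39, 2]
  2 < parent 26 at index 1, swap → [-4, 2, 45, 39, 26]
insert 16:
  append 16 at index 5 → [-4, 2, 45, 39, 26, 16]
  16 < parent 45 at index 2, swap → [-4, 2, 16, 39, 26, 45]
extract-min → returns -4:
  remove root -4; move last element 45 to root → [45, 2, 16, 39, 26]
  45 vs smaller child 2 at index 1, swap → [2, 45, 16, 39, 26]
  45 vs smaller child 26 at index 4, swap → [2, 26, 16, 39, 45]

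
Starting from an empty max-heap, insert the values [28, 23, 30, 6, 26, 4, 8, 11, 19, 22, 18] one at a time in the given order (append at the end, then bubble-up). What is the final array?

Insert 28:
  append 28 at index 0 → [28] (no swap needed)
Insert 23:
  append 23 at index 1 → [28, 23] (no swap needed)
Insert 30:
  append 30 at index 2 → [28, 23, 30]
  30 > parent 28 at index 0, swap → [30, 23, 28]
Insert 6:
  append 6 at index 3 → [30, 23, 28, 6] (no swap needed)
Insert 26:
  append 26 at index 4 → [30, 23, 28, 6, 26]
  26 > parent 23 at index 1, swap → [30, 26, 28, 6, 23]
Insert 4:
  append 4 at index 5 → [30, 26, 28, 6, 23, 4] (no swap needed)
Insert 8:
  append 8 at index 6 → [30, 26, 28, 6, 23, 4, 8] (no swap needed)
Insert 11:
  append 11 at index 7 → [30, 26, 28, 6, 23, 4, 8, 11]
  11 > parent 6 at index 3, swap → [30, 26, 28, 11, 23, 4, 8, 6]
Insert 19:
  append 19 at index 8 → [30, 26, 28, 11, 23, 4, 8, 6, 19]
  19 > parent 11 at index 3, swap → [30, 26, 28, 19, 23, 4, 8, 6, 11]
Insert 22:
  append 22 at index 9 → [30, 26, 28, 19, 23, 4, 8, 6, 11, 22] (no swap needed)
Insert 18:
  append 18 at index 10 → [30, 26, 28, 19, 23, 4, 8, 6, 11, 22, 18] (no swap needed)

[30, 26, 28, 19, 23, 4, 8, 6, 11, 22, 18]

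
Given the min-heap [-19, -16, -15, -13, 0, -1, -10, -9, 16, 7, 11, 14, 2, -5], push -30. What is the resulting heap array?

[-30, -16, -19, -13, 0, -1, -15, -9, 16, 7, 11, 14, 2, -5, -10]

append -30 at index 14 → [-19, -16, -15, -13, 0, -1, -10, -9, 16, 7, 11, 14, 2, -5, -30]
-30 < parent -10 at index 6, swap → [-19, -16, -15, -13, 0, -1, -30, -9, 16, 7, 11, 14, 2, -5, -10]
-30 < parent -15 at index 2, swap → [-19, -16, -30, -13, 0, -1, -15, -9, 16, 7, 11, 14, 2, -5, -10]
-30 < parent -19 at index 0, swap → [-30, -16, -19, -13, 0, -1, -15, -9, 16, 7, 11, 14, 2, -5, -10]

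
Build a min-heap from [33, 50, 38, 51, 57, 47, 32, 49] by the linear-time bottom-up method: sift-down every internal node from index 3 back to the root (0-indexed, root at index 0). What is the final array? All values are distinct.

[32, 49, 33, 50, 57, 47, 38, 51]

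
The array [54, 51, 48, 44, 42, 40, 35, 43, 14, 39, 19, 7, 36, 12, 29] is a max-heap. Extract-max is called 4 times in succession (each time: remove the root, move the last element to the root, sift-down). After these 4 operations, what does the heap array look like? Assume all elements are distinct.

extract-max #1 returns 54:
  remove root 54; move last element 29 to root → [29, 51, 48, 44, 42, 40, 35, 43, 14, 39, 19, 7, 36, 12]
  29 vs larger child 51 at index 1, swap → [51, 29, 48, 44, 42, 40, 35, 43, 14, 39, 19, 7, 36, 12]
  29 vs larger child 44 at index 3, swap → [51, 44, 48, 29, 42, 40, 35, 43, 14, 39, 19, 7, 36, 12]
  29 vs larger child 43 at index 7, swap → [51, 44, 48, 43, 42, 40, 35, 29, 14, 39, 19, 7, 36, 12]
extract-max #2 returns 51:
  remove root 51; move last element 12 to root → [12, 44, 48, 43, 42, 40, 35, 29, 14, 39, 19, 7, 36]
  12 vs larger child 48 at index 2, swap → [48, 44, 12, 43, 42, 40, 35, 29, 14, 39, 19, 7, 36]
  12 vs larger child 40 at index 5, swap → [48, 44, 40, 43, 42, 12, 35, 29, 14, 39, 19, 7, 36]
  12 vs larger child 36 at index 12, swap → [48, 44, 40, 43, 42, 36, 35, 29, 14, 39, 19, 7, 12]
extract-max #3 returns 48:
  remove root 48; move last element 12 to root → [12, 44, 40, 43, 42, 36, 35, 29, 14, 39, 19, 7]
  12 vs larger child 44 at index 1, swap → [44, 12, 40, 43, 42, 36, 35, 29, 14, 39, 19, 7]
  12 vs larger child 43 at index 3, swap → [44, 43, 40, 12, 42, 36, 35, 29, 14, 39, 19, 7]
  12 vs larger child 29 at index 7, swap → [44, 43, 40, 29, 42, 36, 35, 12, 14, 39, 19, 7]
extract-max #4 returns 44:
  remove root 44; move last element 7 to root → [7, 43, 40, 29, 42, 36, 35, 12, 14, 39, 19]
  7 vs larger child 43 at index 1, swap → [43, 7, 40, 29, 42, 36, 35, 12, 14, 39, 19]
  7 vs larger child 42 at index 4, swap → [43, 42, 40, 29, 7, 36, 35, 12, 14, 39, 19]
  7 vs larger child 39 at index 9, swap → [43, 42, 40, 29, 39, 36, 35, 12, 14, 7, 19]

[43, 42, 40, 29, 39, 36, 35, 12, 14, 7, 19]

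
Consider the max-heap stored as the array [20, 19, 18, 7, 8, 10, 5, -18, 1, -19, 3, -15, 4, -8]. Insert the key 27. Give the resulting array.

[27, 19, 20, 7, 8, 10, 18, -18, 1, -19, 3, -15, 4, -8, 5]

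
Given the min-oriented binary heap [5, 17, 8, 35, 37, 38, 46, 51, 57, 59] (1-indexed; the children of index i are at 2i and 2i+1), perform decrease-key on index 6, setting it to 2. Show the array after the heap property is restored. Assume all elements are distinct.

set index 6 from 38 to 2 → [5, 17, 8, 35, 37, 2, 46, 51, 57, 59]
2 < parent 8 at index 3, swap → [5, 17, 2, 35, 37, 8, 46, 51, 57, 59]
2 < parent 5 at index 1, swap → [2, 17, 5, 35, 37, 8, 46, 51, 57, 59]

[2, 17, 5, 35, 37, 8, 46, 51, 57, 59]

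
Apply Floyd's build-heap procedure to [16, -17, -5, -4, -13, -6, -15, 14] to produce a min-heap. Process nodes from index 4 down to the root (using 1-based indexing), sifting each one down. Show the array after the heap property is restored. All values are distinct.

sift down from index 4: already satisfies heap property
sift down from index 3:
  -5 vs smaller child -15 at index 7, swap → [16, -17, -15, -4, -13, -6, -5, 14]
sift down from index 2: already satisfies heap property
sift down from index 1:
  16 vs smaller child -17 at index 2, swap → [-17, 16, -15, -4, -13, -6, -5, 14]
  16 vs smaller child -13 at index 5, swap → [-17, -13, -15, -4, 16, -6, -5, 14]

[-17, -13, -15, -4, 16, -6, -5, 14]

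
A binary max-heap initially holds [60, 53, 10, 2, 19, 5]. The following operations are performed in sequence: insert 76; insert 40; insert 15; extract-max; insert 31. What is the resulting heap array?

insert 76:
  append 76 at index 6 → [60, 53, 10, 2, 19, 5, 76]
  76 > parent 10 at index 2, swap → [60, 53, 76, 2, 19, 5, 10]
  76 > parent 60 at index 0, swap → [76, 53, 60, 2, 19, 5, 10]
insert 40:
  append 40 at index 7 → [76, 53, 60, 2, 19, 5, 10, 40]
  40 > parent 2 at index 3, swap → [76, 53, 60, 40, 19, 5, 10, 2]
insert 15:
  append 15 at index 8 → [76, 53, 60, 40, 19, 5, 10, 2, 15] (no swap needed)
extract-max → returns 76:
  remove root 76; move last element 15 to root → [15, 53, 60, 40, 19, 5, 10, 2]
  15 vs larger child 60 at index 2, swap → [60, 53, 15, 40, 19, 5, 10, 2]
insert 31:
  append 31 at index 8 → [60, 53, 15, 40, 19, 5, 10, 2, 31] (no swap needed)

[60, 53, 15, 40, 19, 5, 10, 2, 31]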